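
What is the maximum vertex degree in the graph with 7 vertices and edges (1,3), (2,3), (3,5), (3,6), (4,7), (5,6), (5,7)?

Step 1: Count edges incident to each vertex:
  deg(1) = 1 (neighbors: 3)
  deg(2) = 1 (neighbors: 3)
  deg(3) = 4 (neighbors: 1, 2, 5, 6)
  deg(4) = 1 (neighbors: 7)
  deg(5) = 3 (neighbors: 3, 6, 7)
  deg(6) = 2 (neighbors: 3, 5)
  deg(7) = 2 (neighbors: 4, 5)

Step 2: Find maximum:
  max(1, 1, 4, 1, 3, 2, 2) = 4 (vertex 3)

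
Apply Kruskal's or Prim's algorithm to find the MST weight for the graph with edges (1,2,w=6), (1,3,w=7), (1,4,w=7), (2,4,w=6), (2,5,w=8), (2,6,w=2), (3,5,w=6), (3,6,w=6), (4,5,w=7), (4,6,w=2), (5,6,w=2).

Apply Kruskal's algorithm (sort edges by weight, add if no cycle):

Sorted edges by weight:
  (2,6) w=2
  (4,6) w=2
  (5,6) w=2
  (1,2) w=6
  (2,4) w=6
  (3,5) w=6
  (3,6) w=6
  (1,3) w=7
  (1,4) w=7
  (4,5) w=7
  (2,5) w=8

Add edge (2,6) w=2 -- no cycle. Running total: 2
Add edge (4,6) w=2 -- no cycle. Running total: 4
Add edge (5,6) w=2 -- no cycle. Running total: 6
Add edge (1,2) w=6 -- no cycle. Running total: 12
Skip edge (2,4) w=6 -- would create cycle
Add edge (3,5) w=6 -- no cycle. Running total: 18

MST edges: (2,6,w=2), (4,6,w=2), (5,6,w=2), (1,2,w=6), (3,5,w=6)
Total MST weight: 2 + 2 + 2 + 6 + 6 = 18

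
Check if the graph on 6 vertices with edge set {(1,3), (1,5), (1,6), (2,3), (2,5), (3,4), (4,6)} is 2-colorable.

Step 1: Attempt 2-coloring using BFS:
  Start at vertex 1, assign color 0
  Color vertex 3 with color 1 (neighbor of 1)
  Color vertex 5 with color 1 (neighbor of 1)
  Color vertex 6 with color 1 (neighbor of 1)
  Color vertex 2 with color 0 (neighbor of 3)
  Color vertex 4 with color 0 (neighbor of 3)

Step 2: 2-coloring succeeded. No conflicts found.
  Set A (color 0): {1, 2, 4}
  Set B (color 1): {3, 5, 6}

The graph is bipartite with partition {1, 2, 4}, {3, 5, 6}.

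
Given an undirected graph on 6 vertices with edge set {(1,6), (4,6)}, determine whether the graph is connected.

Step 1: Build adjacency list from edges:
  1: 6
  2: (none)
  3: (none)
  4: 6
  5: (none)
  6: 1, 4

Step 2: Run BFS/DFS from vertex 1:
  Visited: {1, 6, 4}
  Reached 3 of 6 vertices

Step 3: Only 3 of 6 vertices reached. Graph is disconnected.
Connected components: {1, 4, 6}, {2}, {3}, {5}
Answer: No, the graph is not connected (4 components).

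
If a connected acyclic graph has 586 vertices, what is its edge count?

A tree on n vertices always has exactly n - 1 edges.
For n = 586: edges = 586 - 1 = 585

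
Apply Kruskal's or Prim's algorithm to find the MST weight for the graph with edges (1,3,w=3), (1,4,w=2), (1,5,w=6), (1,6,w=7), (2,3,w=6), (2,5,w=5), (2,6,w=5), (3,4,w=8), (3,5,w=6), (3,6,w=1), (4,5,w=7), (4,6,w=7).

Apply Kruskal's algorithm (sort edges by weight, add if no cycle):

Sorted edges by weight:
  (3,6) w=1
  (1,4) w=2
  (1,3) w=3
  (2,5) w=5
  (2,6) w=5
  (1,5) w=6
  (2,3) w=6
  (3,5) w=6
  (1,6) w=7
  (4,5) w=7
  (4,6) w=7
  (3,4) w=8

Add edge (3,6) w=1 -- no cycle. Running total: 1
Add edge (1,4) w=2 -- no cycle. Running total: 3
Add edge (1,3) w=3 -- no cycle. Running total: 6
Add edge (2,5) w=5 -- no cycle. Running total: 11
Add edge (2,6) w=5 -- no cycle. Running total: 16

MST edges: (3,6,w=1), (1,4,w=2), (1,3,w=3), (2,5,w=5), (2,6,w=5)
Total MST weight: 1 + 2 + 3 + 5 + 5 = 16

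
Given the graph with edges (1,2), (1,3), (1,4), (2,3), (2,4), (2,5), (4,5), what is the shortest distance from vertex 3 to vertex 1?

Step 1: Build adjacency list:
  1: 2, 3, 4
  2: 1, 3, 4, 5
  3: 1, 2
  4: 1, 2, 5
  5: 2, 4

Step 2: BFS from vertex 3 to find shortest path to 1:
  vertex 1 reached at distance 1

Step 3: Shortest path: 3 -> 1
Path length: 1 edge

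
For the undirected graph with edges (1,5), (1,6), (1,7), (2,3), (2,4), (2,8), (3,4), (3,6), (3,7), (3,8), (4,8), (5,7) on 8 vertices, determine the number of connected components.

Step 1: Build adjacency list from edges:
  1: 5, 6, 7
  2: 3, 4, 8
  3: 2, 4, 6, 7, 8
  4: 2, 3, 8
  5: 1, 7
  6: 1, 3
  7: 1, 3, 5
  8: 2, 3, 4

Step 2: Run BFS/DFS from vertex 1:
  Visited: {1, 5, 6, 7, 3, 2, 4, 8}
  Reached 8 of 8 vertices

Step 3: All 8 vertices reached from vertex 1, so the graph is connected.
Number of connected components: 1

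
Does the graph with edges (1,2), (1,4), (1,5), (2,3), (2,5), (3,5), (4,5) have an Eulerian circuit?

Step 1: Find the degree of each vertex:
  deg(1) = 3
  deg(2) = 3
  deg(3) = 2
  deg(4) = 2
  deg(5) = 4

Step 2: Count vertices with odd degree:
  Odd-degree vertices: 1, 2 (2 total)

Step 3: Apply Euler's theorem:
  - Eulerian circuit exists iff graph is connected and all vertices have even degree
  - Eulerian path exists iff graph is connected and has 0 or 2 odd-degree vertices

Graph is connected with exactly 2 odd-degree vertices (1, 2).
Eulerian path exists (starting and ending at the odd-degree vertices), but no Eulerian circuit.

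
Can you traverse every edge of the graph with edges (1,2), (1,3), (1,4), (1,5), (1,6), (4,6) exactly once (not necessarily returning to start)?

Step 1: Find the degree of each vertex:
  deg(1) = 5
  deg(2) = 1
  deg(3) = 1
  deg(4) = 2
  deg(5) = 1
  deg(6) = 2

Step 2: Count vertices with odd degree:
  Odd-degree vertices: 1, 2, 3, 5 (4 total)

Step 3: Apply Euler's theorem:
  - Eulerian circuit exists iff graph is connected and all vertices have even degree
  - Eulerian path exists iff graph is connected and has 0 or 2 odd-degree vertices

Graph has 4 odd-degree vertices (need 0 or 2).
Neither Eulerian path nor Eulerian circuit exists.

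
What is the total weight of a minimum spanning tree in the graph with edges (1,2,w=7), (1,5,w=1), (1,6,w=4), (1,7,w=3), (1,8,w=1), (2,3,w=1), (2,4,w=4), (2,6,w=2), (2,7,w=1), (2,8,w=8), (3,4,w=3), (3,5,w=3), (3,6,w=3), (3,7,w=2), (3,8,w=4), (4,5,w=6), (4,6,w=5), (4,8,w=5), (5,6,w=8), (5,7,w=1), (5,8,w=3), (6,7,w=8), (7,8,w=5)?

Apply Kruskal's algorithm (sort edges by weight, add if no cycle):

Sorted edges by weight:
  (1,5) w=1
  (1,8) w=1
  (2,3) w=1
  (2,7) w=1
  (5,7) w=1
  (2,6) w=2
  (3,7) w=2
  (1,7) w=3
  (3,5) w=3
  (3,4) w=3
  (3,6) w=3
  (5,8) w=3
  (1,6) w=4
  (2,4) w=4
  (3,8) w=4
  (4,8) w=5
  (4,6) w=5
  (7,8) w=5
  (4,5) w=6
  (1,2) w=7
  (2,8) w=8
  (5,6) w=8
  (6,7) w=8

Add edge (1,5) w=1 -- no cycle. Running total: 1
Add edge (1,8) w=1 -- no cycle. Running total: 2
Add edge (2,3) w=1 -- no cycle. Running total: 3
Add edge (2,7) w=1 -- no cycle. Running total: 4
Add edge (5,7) w=1 -- no cycle. Running total: 5
Add edge (2,6) w=2 -- no cycle. Running total: 7
Skip edge (3,7) w=2 -- would create cycle
Skip edge (1,7) w=3 -- would create cycle
Skip edge (3,5) w=3 -- would create cycle
Add edge (3,4) w=3 -- no cycle. Running total: 10

MST edges: (1,5,w=1), (1,8,w=1), (2,3,w=1), (2,7,w=1), (5,7,w=1), (2,6,w=2), (3,4,w=3)
Total MST weight: 1 + 1 + 1 + 1 + 1 + 2 + 3 = 10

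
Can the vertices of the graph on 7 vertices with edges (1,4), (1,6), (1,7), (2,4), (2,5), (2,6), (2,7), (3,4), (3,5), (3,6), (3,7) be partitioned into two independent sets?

Step 1: Attempt 2-coloring using BFS:
  Start at vertex 1, assign color 0
  Color vertex 4 with color 1 (neighbor of 1)
  Color vertex 6 with color 1 (neighbor of 1)
  Color vertex 7 with color 1 (neighbor of 1)
  Color vertex 2 with color 0 (neighbor of 4)
  Color vertex 3 with color 0 (neighbor of 4)
  Color vertex 5 with color 1 (neighbor of 2)

Step 2: 2-coloring succeeded. No conflicts found.
  Set A (color 0): {1, 2, 3}
  Set B (color 1): {4, 5, 6, 7}

The graph is bipartite with partition {1, 2, 3}, {4, 5, 6, 7}.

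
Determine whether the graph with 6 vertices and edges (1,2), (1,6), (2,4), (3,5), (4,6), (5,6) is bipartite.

Step 1: Attempt 2-coloring using BFS:
  Start at vertex 1, assign color 0
  Color vertex 2 with color 1 (neighbor of 1)
  Color vertex 6 with color 1 (neighbor of 1)
  Color vertex 4 with color 0 (neighbor of 2)
  Color vertex 5 with color 0 (neighbor of 6)
  Color vertex 3 with color 1 (neighbor of 5)

Step 2: 2-coloring succeeded. No conflicts found.
  Set A (color 0): {1, 4, 5}
  Set B (color 1): {2, 3, 6}

The graph is bipartite with partition {1, 4, 5}, {2, 3, 6}.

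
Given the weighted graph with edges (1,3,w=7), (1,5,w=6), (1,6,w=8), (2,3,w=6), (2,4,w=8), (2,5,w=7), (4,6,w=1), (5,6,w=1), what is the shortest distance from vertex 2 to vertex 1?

Step 1: Build adjacency list with weights:
  1: 3(w=7), 5(w=6), 6(w=8)
  2: 3(w=6), 4(w=8), 5(w=7)
  3: 1(w=7), 2(w=6)
  4: 2(w=8), 6(w=1)
  5: 1(w=6), 2(w=7), 6(w=1)
  6: 1(w=8), 4(w=1), 5(w=1)

Step 2: Apply Dijkstra's algorithm from vertex 2:
  Visit vertex 2 (distance=0)
    Update dist[3] = 6
    Update dist[4] = 8
    Update dist[5] = 7
  Visit vertex 3 (distance=6)
    Update dist[1] = 13
  Visit vertex 5 (distance=7)
    Update dist[6] = 8
  Visit vertex 4 (distance=8)
  Visit vertex 6 (distance=8)
  Visit vertex 1 (distance=13)

Step 3: Shortest path: 2 -> 3 -> 1
Total weight: 6 + 7 = 13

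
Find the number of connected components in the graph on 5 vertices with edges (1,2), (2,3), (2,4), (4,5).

Step 1: Build adjacency list from edges:
  1: 2
  2: 1, 3, 4
  3: 2
  4: 2, 5
  5: 4

Step 2: Run BFS/DFS from vertex 1:
  Visited: {1, 2, 3, 4, 5}
  Reached 5 of 5 vertices

Step 3: All 5 vertices reached from vertex 1, so the graph is connected.
Number of connected components: 1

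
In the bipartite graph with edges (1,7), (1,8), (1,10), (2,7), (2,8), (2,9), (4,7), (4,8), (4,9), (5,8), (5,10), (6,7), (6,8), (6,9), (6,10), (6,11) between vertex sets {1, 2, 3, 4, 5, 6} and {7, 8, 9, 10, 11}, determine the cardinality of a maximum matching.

Step 1: List the neighbors of each left vertex:
  1: 7, 8, 10
  2: 7, 8, 9
  3: (none)
  4: 7, 8, 9
  5: 8, 10
  6: 7, 8, 9, 10, 11

Step 2: Greedily match left vertices, then look for augmenting paths:
  Match 1 -- 7
  Match 2 -- 8
  Match 4 -- 9
  Match 5 -- 10
  Match 6 -- 11
  No augmenting path remains.

Step 3: Verify this is maximum:
  Matching size 5 = min(|L|, |R|) = min(6, 5), which is an upper bound, so this matching is maximum.

Maximum matching: {(1,7), (2,8), (4,9), (5,10), (6,11)}
Size: 5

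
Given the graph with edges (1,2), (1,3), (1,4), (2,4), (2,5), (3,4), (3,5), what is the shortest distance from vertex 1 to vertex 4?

Step 1: Build adjacency list:
  1: 2, 3, 4
  2: 1, 4, 5
  3: 1, 4, 5
  4: 1, 2, 3
  5: 2, 3

Step 2: BFS from vertex 1 to find shortest path to 4:
  vertex 2 reached at distance 1
  vertex 3 reached at distance 1
  vertex 4 reached at distance 1

Step 3: Shortest path: 1 -> 4
Path length: 1 edge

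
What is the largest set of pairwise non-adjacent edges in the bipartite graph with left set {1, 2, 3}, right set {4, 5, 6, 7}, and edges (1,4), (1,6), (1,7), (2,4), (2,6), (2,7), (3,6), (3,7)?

Step 1: List the neighbors of each left vertex:
  1: 4, 6, 7
  2: 4, 6, 7
  3: 6, 7

Step 2: Greedily match left vertices, then look for augmenting paths:
  Match 1 -- 4
  Match 2 -- 6
  Match 3 -- 7
  No augmenting path remains.

Step 3: Verify this is maximum:
  Matching size 3 = min(|L|, |R|) = min(3, 4), which is an upper bound, so this matching is maximum.

Maximum matching: {(1,4), (2,6), (3,7)}
Size: 3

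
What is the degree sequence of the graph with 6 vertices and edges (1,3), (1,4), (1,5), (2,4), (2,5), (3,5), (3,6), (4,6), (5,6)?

Step 1: Count edges incident to each vertex:
  deg(1) = 3 (neighbors: 3, 4, 5)
  deg(2) = 2 (neighbors: 4, 5)
  deg(3) = 3 (neighbors: 1, 5, 6)
  deg(4) = 3 (neighbors: 1, 2, 6)
  deg(5) = 4 (neighbors: 1, 2, 3, 6)
  deg(6) = 3 (neighbors: 3, 4, 5)

Step 2: Sort degrees in non-increasing order:
  Degrees: [3, 2, 3, 3, 4, 3] -> sorted: [4, 3, 3, 3, 3, 2]

Degree sequence: [4, 3, 3, 3, 3, 2]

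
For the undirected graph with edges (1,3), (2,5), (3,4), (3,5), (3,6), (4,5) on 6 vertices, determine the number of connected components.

Step 1: Build adjacency list from edges:
  1: 3
  2: 5
  3: 1, 4, 5, 6
  4: 3, 5
  5: 2, 3, 4
  6: 3

Step 2: Run BFS/DFS from vertex 1:
  Visited: {1, 3, 4, 5, 6, 2}
  Reached 6 of 6 vertices

Step 3: All 6 vertices reached from vertex 1, so the graph is connected.
Number of connected components: 1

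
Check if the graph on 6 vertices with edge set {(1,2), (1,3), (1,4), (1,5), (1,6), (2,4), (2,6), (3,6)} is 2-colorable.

Step 1: Attempt 2-coloring using BFS:
  Start at vertex 1, assign color 0
  Color vertex 2 with color 1 (neighbor of 1)
  Color vertex 3 with color 1 (neighbor of 1)
  Color vertex 4 with color 1 (neighbor of 1)
  Color vertex 5 with color 1 (neighbor of 1)
  Color vertex 6 with color 1 (neighbor of 1)

Step 2: Conflict found! Vertices 2 and 4 are adjacent but have the same color.
This means the graph contains an odd cycle.

The graph is NOT bipartite.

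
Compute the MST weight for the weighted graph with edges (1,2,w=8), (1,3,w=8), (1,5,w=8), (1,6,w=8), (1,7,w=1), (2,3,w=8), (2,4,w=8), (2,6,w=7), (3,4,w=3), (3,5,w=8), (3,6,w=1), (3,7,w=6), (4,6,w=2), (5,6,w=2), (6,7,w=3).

Apply Kruskal's algorithm (sort edges by weight, add if no cycle):

Sorted edges by weight:
  (1,7) w=1
  (3,6) w=1
  (4,6) w=2
  (5,6) w=2
  (3,4) w=3
  (6,7) w=3
  (3,7) w=6
  (2,6) w=7
  (1,2) w=8
  (1,3) w=8
  (1,5) w=8
  (1,6) w=8
  (2,4) w=8
  (2,3) w=8
  (3,5) w=8

Add edge (1,7) w=1 -- no cycle. Running total: 1
Add edge (3,6) w=1 -- no cycle. Running total: 2
Add edge (4,6) w=2 -- no cycle. Running total: 4
Add edge (5,6) w=2 -- no cycle. Running total: 6
Skip edge (3,4) w=3 -- would create cycle
Add edge (6,7) w=3 -- no cycle. Running total: 9
Skip edge (3,7) w=6 -- would create cycle
Add edge (2,6) w=7 -- no cycle. Running total: 16

MST edges: (1,7,w=1), (3,6,w=1), (4,6,w=2), (5,6,w=2), (6,7,w=3), (2,6,w=7)
Total MST weight: 1 + 1 + 2 + 2 + 3 + 7 = 16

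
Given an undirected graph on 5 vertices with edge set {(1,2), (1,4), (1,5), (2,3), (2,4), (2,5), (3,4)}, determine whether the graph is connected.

Step 1: Build adjacency list from edges:
  1: 2, 4, 5
  2: 1, 3, 4, 5
  3: 2, 4
  4: 1, 2, 3
  5: 1, 2

Step 2: Run BFS/DFS from vertex 1:
  Visited: {1, 2, 4, 5, 3}
  Reached 5 of 5 vertices

Step 3: All 5 vertices reached from vertex 1, so the graph is connected.
Answer: Yes, the graph is connected.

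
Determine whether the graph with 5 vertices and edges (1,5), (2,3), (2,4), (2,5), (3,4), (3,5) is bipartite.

Step 1: Attempt 2-coloring using BFS:
  Start at vertex 1, assign color 0
  Color vertex 5 with color 1 (neighbor of 1)
  Color vertex 2 with color 0 (neighbor of 5)
  Color vertex 3 with color 0 (neighbor of 5)

Step 2: Conflict found! Vertices 2 and 3 are adjacent but have the same color.
This means the graph contains an odd cycle.

The graph is NOT bipartite.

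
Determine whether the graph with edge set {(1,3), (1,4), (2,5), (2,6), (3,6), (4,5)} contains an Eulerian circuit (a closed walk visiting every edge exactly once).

Step 1: Find the degree of each vertex:
  deg(1) = 2
  deg(2) = 2
  deg(3) = 2
  deg(4) = 2
  deg(5) = 2
  deg(6) = 2

Step 2: Count vertices with odd degree:
  All vertices have even degree (0 odd-degree vertices)

Step 3: Apply Euler's theorem:
  - Eulerian circuit exists iff graph is connected and all vertices have even degree
  - Eulerian path exists iff graph is connected and has 0 or 2 odd-degree vertices

Graph is connected with 0 odd-degree vertices.
Both Eulerian circuit and Eulerian path exist.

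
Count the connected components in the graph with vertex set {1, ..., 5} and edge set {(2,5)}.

Step 1: Build adjacency list from edges:
  1: (none)
  2: 5
  3: (none)
  4: (none)
  5: 2

Step 2: Run BFS/DFS from vertex 1:
  Visited: {1}
  Reached 1 of 5 vertices

Step 3: Only 1 of 5 vertices reached. Graph is disconnected.
Connected components: {1}, {2, 5}, {3}, {4}
Number of connected components: 4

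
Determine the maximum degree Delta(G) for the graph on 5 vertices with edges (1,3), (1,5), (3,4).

Step 1: Count edges incident to each vertex:
  deg(1) = 2 (neighbors: 3, 5)
  deg(2) = 0 (neighbors: none)
  deg(3) = 2 (neighbors: 1, 4)
  deg(4) = 1 (neighbors: 3)
  deg(5) = 1 (neighbors: 1)

Step 2: Find maximum:
  max(2, 0, 2, 1, 1) = 2 (vertex 1)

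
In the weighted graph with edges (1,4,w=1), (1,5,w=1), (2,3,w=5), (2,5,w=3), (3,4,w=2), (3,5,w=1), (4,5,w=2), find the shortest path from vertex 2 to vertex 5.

Step 1: Build adjacency list with weights:
  1: 4(w=1), 5(w=1)
  2: 3(w=5), 5(w=3)
  3: 2(w=5), 4(w=2), 5(w=1)
  4: 1(w=1), 3(w=2), 5(w=2)
  5: 1(w=1), 2(w=3), 3(w=1), 4(w=2)

Step 2: Apply Dijkstra's algorithm from vertex 2:
  Visit vertex 2 (distance=0)
    Update dist[3] = 5
    Update dist[5] = 3
  Visit vertex 5 (distance=3)
    Update dist[1] = 4
    Update dist[3] = 4
    Update dist[4] = 5

Step 3: Shortest path: 2 -> 5
Total weight: 3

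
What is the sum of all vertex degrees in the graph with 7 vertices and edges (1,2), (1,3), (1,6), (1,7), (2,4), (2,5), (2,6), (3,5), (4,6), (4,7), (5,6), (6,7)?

Step 1: Count edges incident to each vertex:
  deg(1) = 4 (neighbors: 2, 3, 6, 7)
  deg(2) = 4 (neighbors: 1, 4, 5, 6)
  deg(3) = 2 (neighbors: 1, 5)
  deg(4) = 3 (neighbors: 2, 6, 7)
  deg(5) = 3 (neighbors: 2, 3, 6)
  deg(6) = 5 (neighbors: 1, 2, 4, 5, 7)
  deg(7) = 3 (neighbors: 1, 4, 6)

Step 2: Sum all degrees:
  4 + 4 + 2 + 3 + 3 + 5 + 3 = 24

Verification: sum of degrees = 2 * |E| = 2 * 12 = 24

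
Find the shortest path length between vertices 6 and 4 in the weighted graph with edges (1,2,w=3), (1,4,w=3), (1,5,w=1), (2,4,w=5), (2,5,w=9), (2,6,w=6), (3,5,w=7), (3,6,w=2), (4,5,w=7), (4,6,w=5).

Step 1: Build adjacency list with weights:
  1: 2(w=3), 4(w=3), 5(w=1)
  2: 1(w=3), 4(w=5), 5(w=9), 6(w=6)
  3: 5(w=7), 6(w=2)
  4: 1(w=3), 2(w=5), 5(w=7), 6(w=5)
  5: 1(w=1), 2(w=9), 3(w=7), 4(w=7)
  6: 2(w=6), 3(w=2), 4(w=5)

Step 2: Apply Dijkstra's algorithm from vertex 6:
  Visit vertex 6 (distance=0)
    Update dist[2] = 6
    Update dist[3] = 2
    Update dist[4] = 5
  Visit vertex 3 (distance=2)
    Update dist[5] = 9
  Visit vertex 4 (distance=5)
    Update dist[1] = 8

Step 3: Shortest path: 6 -> 4
Total weight: 5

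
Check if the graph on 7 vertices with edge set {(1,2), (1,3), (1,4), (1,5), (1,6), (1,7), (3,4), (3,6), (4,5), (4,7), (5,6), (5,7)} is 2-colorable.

Step 1: Attempt 2-coloring using BFS:
  Start at vertex 1, assign color 0
  Color vertex 2 with color 1 (neighbor of 1)
  Color vertex 3 with color 1 (neighbor of 1)
  Color vertex 4 with color 1 (neighbor of 1)
  Color vertex 5 with color 1 (neighbor of 1)
  Color vertex 6 with color 1 (neighbor of 1)
  Color vertex 7 with color 1 (neighbor of 1)

Step 2: Conflict found! Vertices 3 and 4 are adjacent but have the same color.
This means the graph contains an odd cycle.

The graph is NOT bipartite.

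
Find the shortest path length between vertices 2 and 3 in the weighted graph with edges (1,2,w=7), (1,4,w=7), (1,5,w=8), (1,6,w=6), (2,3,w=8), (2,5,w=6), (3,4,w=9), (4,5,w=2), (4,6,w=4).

Step 1: Build adjacency list with weights:
  1: 2(w=7), 4(w=7), 5(w=8), 6(w=6)
  2: 1(w=7), 3(w=8), 5(w=6)
  3: 2(w=8), 4(w=9)
  4: 1(w=7), 3(w=9), 5(w=2), 6(w=4)
  5: 1(w=8), 2(w=6), 4(w=2)
  6: 1(w=6), 4(w=4)

Step 2: Apply Dijkstra's algorithm from vertex 2:
  Visit vertex 2 (distance=0)
    Update dist[1] = 7
    Update dist[3] = 8
    Update dist[5] = 6
  Visit vertex 5 (distance=6)
    Update dist[4] = 8
  Visit vertex 1 (distance=7)
    Update dist[6] = 13
  Visit vertex 3 (distance=8)

Step 3: Shortest path: 2 -> 3
Total weight: 8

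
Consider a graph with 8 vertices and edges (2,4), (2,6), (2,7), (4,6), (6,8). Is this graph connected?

Step 1: Build adjacency list from edges:
  1: (none)
  2: 4, 6, 7
  3: (none)
  4: 2, 6
  5: (none)
  6: 2, 4, 8
  7: 2
  8: 6

Step 2: Run BFS/DFS from vertex 1:
  Visited: {1}
  Reached 1 of 8 vertices

Step 3: Only 1 of 8 vertices reached. Graph is disconnected.
Connected components: {1}, {2, 4, 6, 7, 8}, {3}, {5}
Answer: No, the graph is not connected (4 components).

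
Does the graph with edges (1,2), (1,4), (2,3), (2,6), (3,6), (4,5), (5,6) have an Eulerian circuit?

Step 1: Find the degree of each vertex:
  deg(1) = 2
  deg(2) = 3
  deg(3) = 2
  deg(4) = 2
  deg(5) = 2
  deg(6) = 3

Step 2: Count vertices with odd degree:
  Odd-degree vertices: 2, 6 (2 total)

Step 3: Apply Euler's theorem:
  - Eulerian circuit exists iff graph is connected and all vertices have even degree
  - Eulerian path exists iff graph is connected and has 0 or 2 odd-degree vertices

Graph is connected with exactly 2 odd-degree vertices (2, 6).
Eulerian path exists (starting and ending at the odd-degree vertices), but no Eulerian circuit.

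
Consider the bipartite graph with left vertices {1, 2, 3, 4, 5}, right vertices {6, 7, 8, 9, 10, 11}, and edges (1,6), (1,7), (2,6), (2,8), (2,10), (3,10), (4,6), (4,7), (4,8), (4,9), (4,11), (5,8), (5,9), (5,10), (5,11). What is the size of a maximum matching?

Step 1: List the neighbors of each left vertex:
  1: 6, 7
  2: 6, 8, 10
  3: 10
  4: 6, 7, 8, 9, 11
  5: 8, 9, 10, 11

Step 2: Greedily match left vertices, then look for augmenting paths:
  Match 1 -- 6
  Match 2 -- 8
  Match 3 -- 10
  Match 4 -- 7
  Match 5 -- 9
  No augmenting path remains.

Step 3: Verify this is maximum:
  Matching size 5 = min(|L|, |R|) = min(5, 6), which is an upper bound, so this matching is maximum.

Maximum matching: {(1,6), (2,8), (3,10), (4,7), (5,9)}
Size: 5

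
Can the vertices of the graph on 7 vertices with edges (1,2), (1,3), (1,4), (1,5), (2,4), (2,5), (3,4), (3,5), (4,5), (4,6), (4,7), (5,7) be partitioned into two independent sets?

Step 1: Attempt 2-coloring using BFS:
  Start at vertex 1, assign color 0
  Color vertex 2 with color 1 (neighbor of 1)
  Color vertex 3 with color 1 (neighbor of 1)
  Color vertex 4 with color 1 (neighbor of 1)
  Color vertex 5 with color 1 (neighbor of 1)

Step 2: Conflict found! Vertices 2 and 4 are adjacent but have the same color.
This means the graph contains an odd cycle.

The graph is NOT bipartite.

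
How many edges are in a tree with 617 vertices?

A tree on n vertices always has exactly n - 1 edges.
For n = 617: edges = 617 - 1 = 616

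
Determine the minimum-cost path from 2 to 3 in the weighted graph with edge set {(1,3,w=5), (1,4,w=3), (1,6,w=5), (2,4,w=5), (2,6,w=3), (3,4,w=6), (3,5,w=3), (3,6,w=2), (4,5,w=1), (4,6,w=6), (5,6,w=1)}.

Step 1: Build adjacency list with weights:
  1: 3(w=5), 4(w=3), 6(w=5)
  2: 4(w=5), 6(w=3)
  3: 1(w=5), 4(w=6), 5(w=3), 6(w=2)
  4: 1(w=3), 2(w=5), 3(w=6), 5(w=1), 6(w=6)
  5: 3(w=3), 4(w=1), 6(w=1)
  6: 1(w=5), 2(w=3), 3(w=2), 4(w=6), 5(w=1)

Step 2: Apply Dijkstra's algorithm from vertex 2:
  Visit vertex 2 (distance=0)
    Update dist[4] = 5
    Update dist[6] = 3
  Visit vertex 6 (distance=3)
    Update dist[1] = 8
    Update dist[3] = 5
    Update dist[5] = 4
  Visit vertex 5 (distance=4)
  Visit vertex 3 (distance=5)

Step 3: Shortest path: 2 -> 6 -> 3
Total weight: 3 + 2 = 5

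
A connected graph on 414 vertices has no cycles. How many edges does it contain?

A tree on n vertices always has exactly n - 1 edges.
For n = 414: edges = 414 - 1 = 413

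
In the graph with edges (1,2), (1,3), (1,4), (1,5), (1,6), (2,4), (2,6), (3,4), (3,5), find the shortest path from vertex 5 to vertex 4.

Step 1: Build adjacency list:
  1: 2, 3, 4, 5, 6
  2: 1, 4, 6
  3: 1, 4, 5
  4: 1, 2, 3
  5: 1, 3
  6: 1, 2

Step 2: BFS from vertex 5 to find shortest path to 4:
  vertex 1 reached at distance 1
  vertex 3 reached at distance 1
  vertex 2 reached at distance 2
  vertex 4 reached at distance 2

Step 3: Shortest path: 5 -> 1 -> 4
Path length: 2 edges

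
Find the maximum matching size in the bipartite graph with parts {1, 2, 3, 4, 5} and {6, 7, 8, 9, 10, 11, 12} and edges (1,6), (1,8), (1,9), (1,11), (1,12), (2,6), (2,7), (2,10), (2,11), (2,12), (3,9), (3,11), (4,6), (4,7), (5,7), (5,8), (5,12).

Step 1: List the neighbors of each left vertex:
  1: 6, 8, 9, 11, 12
  2: 6, 7, 10, 11, 12
  3: 9, 11
  4: 6, 7
  5: 7, 8, 12

Step 2: Greedily match left vertices, then look for augmenting paths:
  Match 1 -- 11
  Match 2 -- 7
  Match 3 -- 9
  Match 4 -- 6
  Match 5 -- 8
  No augmenting path remains.

Step 3: Verify this is maximum:
  Matching size 5 = min(|L|, |R|) = min(5, 7), which is an upper bound, so this matching is maximum.

Maximum matching: {(1,11), (2,7), (3,9), (4,6), (5,8)}
Size: 5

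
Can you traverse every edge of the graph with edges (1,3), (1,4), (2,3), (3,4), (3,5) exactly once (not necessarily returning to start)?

Step 1: Find the degree of each vertex:
  deg(1) = 2
  deg(2) = 1
  deg(3) = 4
  deg(4) = 2
  deg(5) = 1

Step 2: Count vertices with odd degree:
  Odd-degree vertices: 2, 5 (2 total)

Step 3: Apply Euler's theorem:
  - Eulerian circuit exists iff graph is connected and all vertices have even degree
  - Eulerian path exists iff graph is connected and has 0 or 2 odd-degree vertices

Graph is connected with exactly 2 odd-degree vertices (2, 5).
Eulerian path exists (starting and ending at the odd-degree vertices), but no Eulerian circuit.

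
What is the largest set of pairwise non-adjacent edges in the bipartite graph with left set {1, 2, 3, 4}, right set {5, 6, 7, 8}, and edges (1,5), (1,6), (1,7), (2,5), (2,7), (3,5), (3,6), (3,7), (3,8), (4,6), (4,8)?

Step 1: List the neighbors of each left vertex:
  1: 5, 6, 7
  2: 5, 7
  3: 5, 6, 7, 8
  4: 6, 8

Step 2: Greedily match left vertices, then look for augmenting paths:
  Match 1 -- 5
  Match 2 -- 7
  Match 3 -- 6
  Match 4 -- 8
  No augmenting path remains.

Step 3: Verify this is maximum:
  Matching size 4 = min(|L|, |R|) = min(4, 4), which is an upper bound, so this matching is maximum.

Maximum matching: {(1,5), (2,7), (3,6), (4,8)}
Size: 4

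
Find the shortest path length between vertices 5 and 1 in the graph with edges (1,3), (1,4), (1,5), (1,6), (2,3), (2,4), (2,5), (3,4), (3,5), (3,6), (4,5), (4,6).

Step 1: Build adjacency list:
  1: 3, 4, 5, 6
  2: 3, 4, 5
  3: 1, 2, 4, 5, 6
  4: 1, 2, 3, 5, 6
  5: 1, 2, 3, 4
  6: 1, 3, 4

Step 2: BFS from vertex 5 to find shortest path to 1:
  vertex 1 reached at distance 1

Step 3: Shortest path: 5 -> 1
Path length: 1 edge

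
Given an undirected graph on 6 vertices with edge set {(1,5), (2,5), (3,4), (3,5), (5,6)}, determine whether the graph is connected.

Step 1: Build adjacency list from edges:
  1: 5
  2: 5
  3: 4, 5
  4: 3
  5: 1, 2, 3, 6
  6: 5

Step 2: Run BFS/DFS from vertex 1:
  Visited: {1, 5, 2, 3, 6, 4}
  Reached 6 of 6 vertices

Step 3: All 6 vertices reached from vertex 1, so the graph is connected.
Answer: Yes, the graph is connected.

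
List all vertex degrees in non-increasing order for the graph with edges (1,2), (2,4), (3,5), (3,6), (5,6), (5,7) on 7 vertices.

Step 1: Count edges incident to each vertex:
  deg(1) = 1 (neighbors: 2)
  deg(2) = 2 (neighbors: 1, 4)
  deg(3) = 2 (neighbors: 5, 6)
  deg(4) = 1 (neighbors: 2)
  deg(5) = 3 (neighbors: 3, 6, 7)
  deg(6) = 2 (neighbors: 3, 5)
  deg(7) = 1 (neighbors: 5)

Step 2: Sort degrees in non-increasing order:
  Degrees: [1, 2, 2, 1, 3, 2, 1] -> sorted: [3, 2, 2, 2, 1, 1, 1]

Degree sequence: [3, 2, 2, 2, 1, 1, 1]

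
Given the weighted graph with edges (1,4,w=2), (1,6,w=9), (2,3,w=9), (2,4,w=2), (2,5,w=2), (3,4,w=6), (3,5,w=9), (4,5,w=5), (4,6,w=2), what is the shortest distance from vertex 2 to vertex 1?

Step 1: Build adjacency list with weights:
  1: 4(w=2), 6(w=9)
  2: 3(w=9), 4(w=2), 5(w=2)
  3: 2(w=9), 4(w=6), 5(w=9)
  4: 1(w=2), 2(w=2), 3(w=6), 5(w=5), 6(w=2)
  5: 2(w=2), 3(w=9), 4(w=5)
  6: 1(w=9), 4(w=2)

Step 2: Apply Dijkstra's algorithm from vertex 2:
  Visit vertex 2 (distance=0)
    Update dist[3] = 9
    Update dist[4] = 2
    Update dist[5] = 2
  Visit vertex 4 (distance=2)
    Update dist[1] = 4
    Update dist[3] = 8
    Update dist[6] = 4
  Visit vertex 5 (distance=2)
  Visit vertex 1 (distance=4)

Step 3: Shortest path: 2 -> 4 -> 1
Total weight: 2 + 2 = 4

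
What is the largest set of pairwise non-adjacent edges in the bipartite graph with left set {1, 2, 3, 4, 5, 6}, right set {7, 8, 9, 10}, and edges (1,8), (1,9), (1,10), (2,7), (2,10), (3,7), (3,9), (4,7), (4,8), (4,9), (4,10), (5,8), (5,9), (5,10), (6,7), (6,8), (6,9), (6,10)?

Step 1: List the neighbors of each left vertex:
  1: 8, 9, 10
  2: 7, 10
  3: 7, 9
  4: 7, 8, 9, 10
  5: 8, 9, 10
  6: 7, 8, 9, 10

Step 2: Greedily match left vertices, then look for augmenting paths:
  Match 1 -- 8
  Match 2 -- 7
  Match 3 -- 9
  Match 4 -- 10
  No augmenting path remains.

Step 3: Verify this is maximum:
  Matching size 4 = min(|L|, |R|) = min(6, 4), which is an upper bound, so this matching is maximum.

Maximum matching: {(1,8), (2,7), (3,9), (4,10)}
Size: 4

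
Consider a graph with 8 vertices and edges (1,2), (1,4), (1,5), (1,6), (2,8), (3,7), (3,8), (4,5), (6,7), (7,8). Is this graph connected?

Step 1: Build adjacency list from edges:
  1: 2, 4, 5, 6
  2: 1, 8
  3: 7, 8
  4: 1, 5
  5: 1, 4
  6: 1, 7
  7: 3, 6, 8
  8: 2, 3, 7

Step 2: Run BFS/DFS from vertex 1:
  Visited: {1, 2, 4, 5, 6, 8, 7, 3}
  Reached 8 of 8 vertices

Step 3: All 8 vertices reached from vertex 1, so the graph is connected.
Answer: Yes, the graph is connected.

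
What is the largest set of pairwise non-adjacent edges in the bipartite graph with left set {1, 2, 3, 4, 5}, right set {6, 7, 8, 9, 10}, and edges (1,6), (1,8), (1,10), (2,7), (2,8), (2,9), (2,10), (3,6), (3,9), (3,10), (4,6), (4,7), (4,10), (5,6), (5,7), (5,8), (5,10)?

Step 1: List the neighbors of each left vertex:
  1: 6, 8, 10
  2: 7, 8, 9, 10
  3: 6, 9, 10
  4: 6, 7, 10
  5: 6, 7, 8, 10

Step 2: Greedily match left vertices, then look for augmenting paths:
  Match 1 -- 6
  Match 2 -- 7
  Match 3 -- 9
  Match 4 -- 10
  Match 5 -- 8
  No augmenting path remains.

Step 3: Verify this is maximum:
  Matching size 5 = min(|L|, |R|) = min(5, 5), which is an upper bound, so this matching is maximum.

Maximum matching: {(1,6), (2,7), (3,9), (4,10), (5,8)}
Size: 5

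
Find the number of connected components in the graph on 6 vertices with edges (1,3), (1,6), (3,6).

Step 1: Build adjacency list from edges:
  1: 3, 6
  2: (none)
  3: 1, 6
  4: (none)
  5: (none)
  6: 1, 3

Step 2: Run BFS/DFS from vertex 1:
  Visited: {1, 3, 6}
  Reached 3 of 6 vertices

Step 3: Only 3 of 6 vertices reached. Graph is disconnected.
Connected components: {1, 3, 6}, {2}, {4}, {5}
Number of connected components: 4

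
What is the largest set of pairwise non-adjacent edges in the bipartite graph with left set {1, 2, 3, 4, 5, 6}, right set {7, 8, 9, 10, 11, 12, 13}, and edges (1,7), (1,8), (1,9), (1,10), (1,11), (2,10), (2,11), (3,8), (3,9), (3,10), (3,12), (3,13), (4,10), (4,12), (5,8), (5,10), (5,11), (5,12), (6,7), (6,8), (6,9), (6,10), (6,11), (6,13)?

Step 1: List the neighbors of each left vertex:
  1: 7, 8, 9, 10, 11
  2: 10, 11
  3: 8, 9, 10, 12, 13
  4: 10, 12
  5: 8, 10, 11, 12
  6: 7, 8, 9, 10, 11, 13

Step 2: Greedily match left vertices, then look for augmenting paths:
  Match 1 -- 7
  Match 2 -- 10
  Match 3 -- 8
  Match 4 -- 12
  Match 5 -- 11
  Match 6 -- 9
  No augmenting path remains.

Step 3: Verify this is maximum:
  Matching size 6 = min(|L|, |R|) = min(6, 7), which is an upper bound, so this matching is maximum.

Maximum matching: {(1,7), (2,10), (3,8), (4,12), (5,11), (6,9)}
Size: 6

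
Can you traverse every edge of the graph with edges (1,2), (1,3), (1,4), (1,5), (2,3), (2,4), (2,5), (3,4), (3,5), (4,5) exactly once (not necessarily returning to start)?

Step 1: Find the degree of each vertex:
  deg(1) = 4
  deg(2) = 4
  deg(3) = 4
  deg(4) = 4
  deg(5) = 4

Step 2: Count vertices with odd degree:
  All vertices have even degree (0 odd-degree vertices)

Step 3: Apply Euler's theorem:
  - Eulerian circuit exists iff graph is connected and all vertices have even degree
  - Eulerian path exists iff graph is connected and has 0 or 2 odd-degree vertices

Graph is connected with 0 odd-degree vertices.
Both Eulerian circuit and Eulerian path exist.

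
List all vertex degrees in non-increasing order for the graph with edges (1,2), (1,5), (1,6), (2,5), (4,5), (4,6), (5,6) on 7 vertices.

Step 1: Count edges incident to each vertex:
  deg(1) = 3 (neighbors: 2, 5, 6)
  deg(2) = 2 (neighbors: 1, 5)
  deg(3) = 0 (neighbors: none)
  deg(4) = 2 (neighbors: 5, 6)
  deg(5) = 4 (neighbors: 1, 2, 4, 6)
  deg(6) = 3 (neighbors: 1, 4, 5)
  deg(7) = 0 (neighbors: none)

Step 2: Sort degrees in non-increasing order:
  Degrees: [3, 2, 0, 2, 4, 3, 0] -> sorted: [4, 3, 3, 2, 2, 0, 0]

Degree sequence: [4, 3, 3, 2, 2, 0, 0]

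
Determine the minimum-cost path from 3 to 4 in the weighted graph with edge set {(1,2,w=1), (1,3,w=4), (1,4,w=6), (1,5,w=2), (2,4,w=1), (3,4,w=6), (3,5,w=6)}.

Step 1: Build adjacency list with weights:
  1: 2(w=1), 3(w=4), 4(w=6), 5(w=2)
  2: 1(w=1), 4(w=1)
  3: 1(w=4), 4(w=6), 5(w=6)
  4: 1(w=6), 2(w=1), 3(w=6)
  5: 1(w=2), 3(w=6)

Step 2: Apply Dijkstra's algorithm from vertex 3:
  Visit vertex 3 (distance=0)
    Update dist[1] = 4
    Update dist[4] = 6
    Update dist[5] = 6
  Visit vertex 1 (distance=4)
    Update dist[2] = 5
  Visit vertex 2 (distance=5)
  Visit vertex 4 (distance=6)

Step 3: Shortest path: 3 -> 4
Total weight: 6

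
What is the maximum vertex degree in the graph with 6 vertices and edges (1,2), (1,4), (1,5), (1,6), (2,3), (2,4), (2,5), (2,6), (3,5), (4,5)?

Step 1: Count edges incident to each vertex:
  deg(1) = 4 (neighbors: 2, 4, 5, 6)
  deg(2) = 5 (neighbors: 1, 3, 4, 5, 6)
  deg(3) = 2 (neighbors: 2, 5)
  deg(4) = 3 (neighbors: 1, 2, 5)
  deg(5) = 4 (neighbors: 1, 2, 3, 4)
  deg(6) = 2 (neighbors: 1, 2)

Step 2: Find maximum:
  max(4, 5, 2, 3, 4, 2) = 5 (vertex 2)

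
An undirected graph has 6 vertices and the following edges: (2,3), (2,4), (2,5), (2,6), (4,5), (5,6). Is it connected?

Step 1: Build adjacency list from edges:
  1: (none)
  2: 3, 4, 5, 6
  3: 2
  4: 2, 5
  5: 2, 4, 6
  6: 2, 5

Step 2: Run BFS/DFS from vertex 1:
  Visited: {1}
  Reached 1 of 6 vertices

Step 3: Only 1 of 6 vertices reached. Graph is disconnected.
Connected components: {1}, {2, 3, 4, 5, 6}
Answer: No, the graph is not connected (2 components).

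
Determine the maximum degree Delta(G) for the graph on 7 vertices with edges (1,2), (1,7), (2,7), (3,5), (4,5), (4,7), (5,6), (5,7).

Step 1: Count edges incident to each vertex:
  deg(1) = 2 (neighbors: 2, 7)
  deg(2) = 2 (neighbors: 1, 7)
  deg(3) = 1 (neighbors: 5)
  deg(4) = 2 (neighbors: 5, 7)
  deg(5) = 4 (neighbors: 3, 4, 6, 7)
  deg(6) = 1 (neighbors: 5)
  deg(7) = 4 (neighbors: 1, 2, 4, 5)

Step 2: Find maximum:
  max(2, 2, 1, 2, 4, 1, 4) = 4 (vertex 5)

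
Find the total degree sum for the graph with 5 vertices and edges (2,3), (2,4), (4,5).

Step 1: Count edges incident to each vertex:
  deg(1) = 0 (neighbors: none)
  deg(2) = 2 (neighbors: 3, 4)
  deg(3) = 1 (neighbors: 2)
  deg(4) = 2 (neighbors: 2, 5)
  deg(5) = 1 (neighbors: 4)

Step 2: Sum all degrees:
  0 + 2 + 1 + 2 + 1 = 6

Verification: sum of degrees = 2 * |E| = 2 * 3 = 6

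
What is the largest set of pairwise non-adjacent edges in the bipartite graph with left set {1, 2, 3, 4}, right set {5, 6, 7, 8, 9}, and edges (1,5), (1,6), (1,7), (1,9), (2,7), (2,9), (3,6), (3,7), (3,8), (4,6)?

Step 1: List the neighbors of each left vertex:
  1: 5, 6, 7, 9
  2: 7, 9
  3: 6, 7, 8
  4: 6

Step 2: Greedily match left vertices, then look for augmenting paths:
  Match 1 -- 5
  Match 2 -- 7
  Match 3 -- 8
  Match 4 -- 6
  No augmenting path remains.

Step 3: Verify this is maximum:
  Matching size 4 = min(|L|, |R|) = min(4, 5), which is an upper bound, so this matching is maximum.

Maximum matching: {(1,5), (2,7), (3,8), (4,6)}
Size: 4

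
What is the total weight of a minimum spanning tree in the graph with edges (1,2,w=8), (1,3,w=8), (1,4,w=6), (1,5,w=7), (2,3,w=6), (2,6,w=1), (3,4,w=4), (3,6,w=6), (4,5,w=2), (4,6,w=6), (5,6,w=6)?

Apply Kruskal's algorithm (sort edges by weight, add if no cycle):

Sorted edges by weight:
  (2,6) w=1
  (4,5) w=2
  (3,4) w=4
  (1,4) w=6
  (2,3) w=6
  (3,6) w=6
  (4,6) w=6
  (5,6) w=6
  (1,5) w=7
  (1,2) w=8
  (1,3) w=8

Add edge (2,6) w=1 -- no cycle. Running total: 1
Add edge (4,5) w=2 -- no cycle. Running total: 3
Add edge (3,4) w=4 -- no cycle. Running total: 7
Add edge (1,4) w=6 -- no cycle. Running total: 13
Add edge (2,3) w=6 -- no cycle. Running total: 19

MST edges: (2,6,w=1), (4,5,w=2), (3,4,w=4), (1,4,w=6), (2,3,w=6)
Total MST weight: 1 + 2 + 4 + 6 + 6 = 19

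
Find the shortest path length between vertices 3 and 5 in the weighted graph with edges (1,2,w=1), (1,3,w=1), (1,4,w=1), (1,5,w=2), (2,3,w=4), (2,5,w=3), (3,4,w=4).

Step 1: Build adjacency list with weights:
  1: 2(w=1), 3(w=1), 4(w=1), 5(w=2)
  2: 1(w=1), 3(w=4), 5(w=3)
  3: 1(w=1), 2(w=4), 4(w=4)
  4: 1(w=1), 3(w=4)
  5: 1(w=2), 2(w=3)

Step 2: Apply Dijkstra's algorithm from vertex 3:
  Visit vertex 3 (distance=0)
    Update dist[1] = 1
    Update dist[2] = 4
    Update dist[4] = 4
  Visit vertex 1 (distance=1)
    Update dist[2] = 2
    Update dist[4] = 2
    Update dist[5] = 3
  Visit vertex 2 (distance=2)
  Visit vertex 4 (distance=2)
  Visit vertex 5 (distance=3)

Step 3: Shortest path: 3 -> 1 -> 5
Total weight: 1 + 2 = 3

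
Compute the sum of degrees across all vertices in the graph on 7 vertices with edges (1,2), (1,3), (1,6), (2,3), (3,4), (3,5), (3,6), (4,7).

Step 1: Count edges incident to each vertex:
  deg(1) = 3 (neighbors: 2, 3, 6)
  deg(2) = 2 (neighbors: 1, 3)
  deg(3) = 5 (neighbors: 1, 2, 4, 5, 6)
  deg(4) = 2 (neighbors: 3, 7)
  deg(5) = 1 (neighbors: 3)
  deg(6) = 2 (neighbors: 1, 3)
  deg(7) = 1 (neighbors: 4)

Step 2: Sum all degrees:
  3 + 2 + 5 + 2 + 1 + 2 + 1 = 16

Verification: sum of degrees = 2 * |E| = 2 * 8 = 16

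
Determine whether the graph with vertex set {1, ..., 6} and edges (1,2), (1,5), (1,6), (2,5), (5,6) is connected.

Step 1: Build adjacency list from edges:
  1: 2, 5, 6
  2: 1, 5
  3: (none)
  4: (none)
  5: 1, 2, 6
  6: 1, 5

Step 2: Run BFS/DFS from vertex 1:
  Visited: {1, 2, 5, 6}
  Reached 4 of 6 vertices

Step 3: Only 4 of 6 vertices reached. Graph is disconnected.
Connected components: {1, 2, 5, 6}, {3}, {4}
Answer: No, the graph is not connected (3 components).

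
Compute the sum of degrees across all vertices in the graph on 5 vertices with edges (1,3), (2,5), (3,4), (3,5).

Step 1: Count edges incident to each vertex:
  deg(1) = 1 (neighbors: 3)
  deg(2) = 1 (neighbors: 5)
  deg(3) = 3 (neighbors: 1, 4, 5)
  deg(4) = 1 (neighbors: 3)
  deg(5) = 2 (neighbors: 2, 3)

Step 2: Sum all degrees:
  1 + 1 + 3 + 1 + 2 = 8

Verification: sum of degrees = 2 * |E| = 2 * 4 = 8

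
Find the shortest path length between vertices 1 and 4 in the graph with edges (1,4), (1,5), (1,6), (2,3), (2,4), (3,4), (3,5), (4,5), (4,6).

Step 1: Build adjacency list:
  1: 4, 5, 6
  2: 3, 4
  3: 2, 4, 5
  4: 1, 2, 3, 5, 6
  5: 1, 3, 4
  6: 1, 4

Step 2: BFS from vertex 1 to find shortest path to 4:
  vertex 4 reached at distance 1

Step 3: Shortest path: 1 -> 4
Path length: 1 edge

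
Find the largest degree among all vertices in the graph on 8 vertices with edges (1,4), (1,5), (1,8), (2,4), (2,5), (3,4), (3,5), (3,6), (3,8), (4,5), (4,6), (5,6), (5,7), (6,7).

Step 1: Count edges incident to each vertex:
  deg(1) = 3 (neighbors: 4, 5, 8)
  deg(2) = 2 (neighbors: 4, 5)
  deg(3) = 4 (neighbors: 4, 5, 6, 8)
  deg(4) = 5 (neighbors: 1, 2, 3, 5, 6)
  deg(5) = 6 (neighbors: 1, 2, 3, 4, 6, 7)
  deg(6) = 4 (neighbors: 3, 4, 5, 7)
  deg(7) = 2 (neighbors: 5, 6)
  deg(8) = 2 (neighbors: 1, 3)

Step 2: Find maximum:
  max(3, 2, 4, 5, 6, 4, 2, 2) = 6 (vertex 5)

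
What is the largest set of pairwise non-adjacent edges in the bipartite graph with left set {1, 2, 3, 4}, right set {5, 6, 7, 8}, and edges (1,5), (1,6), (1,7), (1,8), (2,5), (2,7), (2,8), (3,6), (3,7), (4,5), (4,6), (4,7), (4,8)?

Step 1: List the neighbors of each left vertex:
  1: 5, 6, 7, 8
  2: 5, 7, 8
  3: 6, 7
  4: 5, 6, 7, 8

Step 2: Greedily match left vertices, then look for augmenting paths:
  Match 1 -- 5
  Match 2 -- 7
  Match 3 -- 6
  Match 4 -- 8
  No augmenting path remains.

Step 3: Verify this is maximum:
  Matching size 4 = min(|L|, |R|) = min(4, 4), which is an upper bound, so this matching is maximum.

Maximum matching: {(1,5), (2,7), (3,6), (4,8)}
Size: 4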